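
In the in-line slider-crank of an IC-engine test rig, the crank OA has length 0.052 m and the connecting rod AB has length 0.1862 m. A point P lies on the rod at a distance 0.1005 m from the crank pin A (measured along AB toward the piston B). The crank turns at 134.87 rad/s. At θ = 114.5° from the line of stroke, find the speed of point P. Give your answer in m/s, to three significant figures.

6.12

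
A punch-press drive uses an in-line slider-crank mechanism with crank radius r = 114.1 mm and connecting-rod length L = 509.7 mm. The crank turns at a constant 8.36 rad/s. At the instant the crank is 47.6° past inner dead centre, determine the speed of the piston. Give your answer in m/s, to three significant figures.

0.812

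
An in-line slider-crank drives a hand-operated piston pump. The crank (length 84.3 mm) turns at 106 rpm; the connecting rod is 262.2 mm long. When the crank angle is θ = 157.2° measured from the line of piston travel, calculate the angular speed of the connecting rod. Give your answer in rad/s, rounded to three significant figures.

3.32

ω = 11.1 rad/s (converted from 106 rpm).
The rod makes angle φ with the slider axis where L sinφ = r sinθ; differentiating, L cosφ·φ̇ = r ω cosθ.
L cosφ = √(L² − r² sin²θ) = 0.26016 m.
|ω_rod| = r ω |cosθ| / √(L² − r² sin²θ) = 0.0843·11.1·0.92186/0.26016 = 3.3158 rad/s.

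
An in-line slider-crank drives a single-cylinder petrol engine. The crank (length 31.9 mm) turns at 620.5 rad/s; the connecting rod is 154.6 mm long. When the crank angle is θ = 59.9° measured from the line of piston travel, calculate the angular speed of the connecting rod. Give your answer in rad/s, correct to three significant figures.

65.3

ω = 620.5 rad/s
The rod makes angle φ with the slider axis where L sinφ = r sinθ; differentiating, L cosφ·φ̇ = r ω cosθ.
L cosφ = √(L² − r² sin²θ) = 0.15212 m.
|ω_rod| = r ω |cosθ| / √(L² − r² sin²θ) = 0.0319·620.5·0.50151/0.15212 = 65.258 rad/s.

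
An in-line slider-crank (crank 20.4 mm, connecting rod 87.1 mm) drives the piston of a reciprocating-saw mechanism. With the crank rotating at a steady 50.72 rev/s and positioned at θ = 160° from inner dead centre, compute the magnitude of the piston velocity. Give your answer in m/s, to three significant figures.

ω = 2π·50.7 = 318.7 rad/s
For an in-line slider-crank, x = r cosθ + √(L² − r² sin²θ), so v = −rω sinθ·[1 + r cosθ/√(L² − r² sin²θ)].
With r = 0.0204 m, L = 0.0871 m, θ = 160°: √(L² − r² sin²θ) = 0.08682 m.
v = −0.0204·318.7·0.34202·[1 + 0.0204·-0.93969/0.08682] = -1.7326 m/s.
|v| = 1.7326 m/s.

1.73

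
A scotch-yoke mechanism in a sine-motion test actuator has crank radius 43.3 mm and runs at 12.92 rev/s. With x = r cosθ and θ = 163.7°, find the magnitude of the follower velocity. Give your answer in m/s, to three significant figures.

0.987

ω = 81.18 rad/s (from 12.92 rev/s).
x = r cosθ ⇒ ẋ = −rω sinθ.
|v| = rω|sinθ| = 0.0433·81.18·|sin 163.7°| = 0.98655 m/s.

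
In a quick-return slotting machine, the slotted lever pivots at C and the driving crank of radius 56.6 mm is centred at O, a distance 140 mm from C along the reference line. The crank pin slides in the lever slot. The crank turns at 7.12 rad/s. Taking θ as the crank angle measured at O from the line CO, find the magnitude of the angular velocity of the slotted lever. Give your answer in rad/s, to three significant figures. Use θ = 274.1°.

1.12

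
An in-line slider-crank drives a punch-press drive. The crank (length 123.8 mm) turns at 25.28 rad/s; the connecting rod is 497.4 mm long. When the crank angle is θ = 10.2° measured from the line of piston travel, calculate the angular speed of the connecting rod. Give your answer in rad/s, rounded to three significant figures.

ω = 25.28 rad/s
The rod makes angle φ with the slider axis where L sinφ = r sinθ; differentiating, L cosφ·φ̇ = r ω cosθ.
L cosφ = √(L² − r² sin²θ) = 0.49692 m.
|ω_rod| = r ω |cosθ| / √(L² − r² sin²θ) = 0.1238·25.28·0.98420/0.49692 = 6.1986 rad/s.

6.20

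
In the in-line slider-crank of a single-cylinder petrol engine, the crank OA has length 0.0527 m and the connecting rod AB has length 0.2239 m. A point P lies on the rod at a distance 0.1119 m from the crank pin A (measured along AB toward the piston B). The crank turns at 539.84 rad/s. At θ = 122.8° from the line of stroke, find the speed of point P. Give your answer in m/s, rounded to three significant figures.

ω = 539.8 rad/s.  Crank-pin speed |V_A| = rω = 28.45 m/s, perpendicular to OA.
Rod angle: sinφ = −(r/L) sinθ ⇒ φ = -11.411°; ω_rod = −rω cosθ/√(L²−r²sin²θ) = +70.219 rad/s.
V_P = V_A + ω_rod × AP, with AP = 0.1119 m along the rod.
Components: V_Px = −rω sinθ − a·ω_rod·sinφ = -22.359 m/s;  V_Py = rω cosθ + a·ω_rod·cosφ = -7.7091 m/s.
|V_P| = √(V_Px² + V_Py²) = 23.651 m/s.

23.7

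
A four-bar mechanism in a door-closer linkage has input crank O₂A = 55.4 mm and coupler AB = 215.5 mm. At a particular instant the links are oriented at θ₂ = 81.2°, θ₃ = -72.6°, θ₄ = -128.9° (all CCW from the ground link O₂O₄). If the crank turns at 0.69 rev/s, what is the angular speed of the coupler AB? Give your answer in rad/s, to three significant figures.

0.672

ω₂ = 4.335 rad/s (from 0.69 rev/s).
Differentiating the loop-closure r₂e^{iθ₂}+r₃e^{iθ₃}=r₁+r₄e^{iθ₄} gives r₂ω₂e^{iθ₂}+r₃ω₃e^{iθ₃}=r₄ω₄e^{iθ₄}.
Eliminating the other unknown: ω₃ = r₂ω₂ sin(θ₄−θ₂) / [r₃ sin(θ₃−θ₄)].
Numerator sine = +0.50151; denominator sine = +0.83195.
Result = 0.0554·4.335·(+0.50151) / (0.2155·(+0.83195)) = +0.67185 rad/s; magnitude 0.67185 rad/s.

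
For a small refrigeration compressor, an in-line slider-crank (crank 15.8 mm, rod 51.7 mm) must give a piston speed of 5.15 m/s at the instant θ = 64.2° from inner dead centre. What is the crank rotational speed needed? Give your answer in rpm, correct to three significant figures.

For an in-line slider-crank, |v_piston| = rω|sinθ|·[1 + r cosθ/√(L² − r² sin²θ)].
With r = 0.0158 m, L = 0.0517 m, θ = 64.2°: the bracketed kinematic factor |dx/dθ| = 0.016193 m.
ω = v/|dx/dθ| = 5.15/0.016193 = 318.04 rad/s.
N = 60ω/(2π) = 3037 rpm.

3040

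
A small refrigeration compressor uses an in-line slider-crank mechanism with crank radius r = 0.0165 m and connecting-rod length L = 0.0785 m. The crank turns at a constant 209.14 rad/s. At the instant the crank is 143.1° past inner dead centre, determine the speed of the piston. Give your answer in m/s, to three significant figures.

1.72

ω = 209.1 rad/s
For an in-line slider-crank, x = r cosθ + √(L² − r² sin²θ), so v = −rω sinθ·[1 + r cosθ/√(L² − r² sin²θ)].
With r = 0.0165 m, L = 0.0785 m, θ = 143.1°: √(L² − r² sin²θ) = 0.077872 m.
v = −0.0165·209.1·0.60042·[1 + 0.0165·-0.79968/0.077872] = -1.7209 m/s.
|v| = 1.7209 m/s.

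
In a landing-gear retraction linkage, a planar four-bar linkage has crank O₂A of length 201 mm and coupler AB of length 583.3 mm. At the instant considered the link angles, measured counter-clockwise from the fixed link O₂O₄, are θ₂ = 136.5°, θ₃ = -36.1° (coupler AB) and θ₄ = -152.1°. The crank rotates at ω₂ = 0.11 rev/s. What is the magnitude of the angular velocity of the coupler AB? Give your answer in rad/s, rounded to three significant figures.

0.251

ω₂ = 0.6912 rad/s (from 0.11 rev/s).
Differentiating the loop-closure r₂e^{iθ₂}+r₃e^{iθ₃}=r₁+r₄e^{iθ₄} gives r₂ω₂e^{iθ₂}+r₃ω₃e^{iθ₃}=r₄ω₄e^{iθ₄}.
Eliminating the other unknown: ω₃ = r₂ω₂ sin(θ₄−θ₂) / [r₃ sin(θ₃−θ₄)].
Numerator sine = +0.94777; denominator sine = +0.89879.
Result = 0.201·0.6912·(+0.94777) / (0.5833·(+0.89879)) = +0.25114 rad/s; magnitude 0.25114 rad/s.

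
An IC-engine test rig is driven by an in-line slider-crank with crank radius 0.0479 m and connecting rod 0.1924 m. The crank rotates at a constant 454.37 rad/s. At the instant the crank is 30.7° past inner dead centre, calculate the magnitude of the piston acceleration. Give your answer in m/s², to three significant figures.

9720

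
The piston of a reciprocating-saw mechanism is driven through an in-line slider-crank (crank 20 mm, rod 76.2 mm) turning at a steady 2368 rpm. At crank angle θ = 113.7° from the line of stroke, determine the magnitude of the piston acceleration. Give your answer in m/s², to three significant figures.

ω = 2π·2368/60 = 248 rad/s
x(θ) = r cosθ + √(L² − r² sin²θ); with ω constant, a = ω²·d²x/dθ².
d²x/dθ² = −r cosθ − r²(cos2θ)/√u − r⁴ sin²2θ/(4u^{3/2}),  u = L² − r² sin²θ = 0.00547106 m².
Substituting r = 0.02 m, L = 0.0762 m, θ = 113.7°: d²x/dθ² = +0.011646 m.
a = ω²·d²x/dθ² = (248)²·(+0.011646) = +716.13 m/s²;  |a| = 716.13 m/s².

716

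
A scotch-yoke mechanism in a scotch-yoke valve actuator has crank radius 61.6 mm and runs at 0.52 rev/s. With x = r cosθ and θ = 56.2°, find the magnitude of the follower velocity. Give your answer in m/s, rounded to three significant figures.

ω = 3.267 rad/s (from 0.52 rev/s).
x = r cosθ ⇒ ẋ = −rω sinθ.
|v| = rω|sinθ| = 0.0616·3.267·|sin 56.2°| = 0.16725 m/s.

0.167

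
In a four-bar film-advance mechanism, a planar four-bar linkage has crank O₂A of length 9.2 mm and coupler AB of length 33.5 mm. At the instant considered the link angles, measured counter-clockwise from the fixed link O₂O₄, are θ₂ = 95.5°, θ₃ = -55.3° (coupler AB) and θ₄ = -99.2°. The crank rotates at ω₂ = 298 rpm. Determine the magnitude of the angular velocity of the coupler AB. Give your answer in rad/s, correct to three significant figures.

3.14

ω₂ = 31.21 rad/s (from 298 rpm).
Differentiating the loop-closure r₂e^{iθ₂}+r₃e^{iθ₃}=r₁+r₄e^{iθ₄} gives r₂ω₂e^{iθ₂}+r₃ω₃e^{iθ₃}=r₄ω₄e^{iθ₄}.
Eliminating the other unknown: ω₃ = r₂ω₂ sin(θ₄−θ₂) / [r₃ sin(θ₃−θ₄)].
Numerator sine = +0.25376; denominator sine = +0.69340.
Result = 0.0092·31.21·(+0.25376) / (0.0335·(+0.69340)) = +3.1363 rad/s; magnitude 3.1363 rad/s.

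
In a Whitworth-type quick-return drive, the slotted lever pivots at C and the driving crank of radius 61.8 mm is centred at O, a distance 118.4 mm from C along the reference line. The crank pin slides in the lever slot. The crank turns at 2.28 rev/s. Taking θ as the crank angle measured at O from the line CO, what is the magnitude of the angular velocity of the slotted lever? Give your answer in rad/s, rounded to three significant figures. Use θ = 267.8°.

ω = 14.33 rad/s (from 2.28 rev/s).
Crank pin A relative to C: A = (d + r cosθ, r sinθ); lever angle φ = atan2(r sinθ, d + r cosθ).
Differentiating tanφ: φ̇ = rω(d cosθ + r)/(d² + r² + 2dr cosθ).
d² + r² + 2dr cosθ = |CA|² = 0.017276 m²;  d cosθ + r = +0.057255 m.
|ω_lever| = |0.0618·14.33·+0.057255| / 0.017276 = 2.9341 rad/s.

2.93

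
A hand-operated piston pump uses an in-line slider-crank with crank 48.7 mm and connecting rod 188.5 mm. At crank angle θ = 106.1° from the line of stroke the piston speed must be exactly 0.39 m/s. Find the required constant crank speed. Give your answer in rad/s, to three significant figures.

9.00

For an in-line slider-crank, |v_piston| = rω|sinθ|·[1 + r cosθ/√(L² − r² sin²θ)].
With r = 0.0487 m, L = 0.1885 m, θ = 106.1°: the bracketed kinematic factor |dx/dθ| = 0.043329 m.
ω = v/|dx/dθ| = 0.39/0.043329 = 9.0008 rad/s.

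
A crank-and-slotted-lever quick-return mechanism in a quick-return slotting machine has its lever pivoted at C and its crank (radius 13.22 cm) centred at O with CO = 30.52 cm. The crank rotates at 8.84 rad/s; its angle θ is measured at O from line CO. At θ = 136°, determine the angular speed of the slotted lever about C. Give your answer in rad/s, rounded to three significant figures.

1.94

ω = 8.84 rad/s
Crank pin A relative to C: A = (d + r cosθ, r sinθ); lever angle φ = atan2(r sinθ, d + r cosθ).
Differentiating tanφ: φ̇ = rω(d cosθ + r)/(d² + r² + 2dr cosθ).
d² + r² + 2dr cosθ = |CA|² = 0.0525768 m²;  d cosθ + r = -0.087343 m.
|ω_lever| = |0.1322·8.84·-0.087343| / 0.0525768 = 1.9414 rad/s.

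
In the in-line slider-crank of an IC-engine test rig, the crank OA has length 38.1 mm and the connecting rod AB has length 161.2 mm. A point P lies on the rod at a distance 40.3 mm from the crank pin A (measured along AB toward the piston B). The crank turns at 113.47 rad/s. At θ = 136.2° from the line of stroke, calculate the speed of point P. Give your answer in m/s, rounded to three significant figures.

ω = 113.5 rad/s.  Crank-pin speed |V_A| = rω = 4.3232 m/s, perpendicular to OA.
Rod angle: sinφ = −(r/L) sinθ ⇒ φ = -9.415°; ω_rod = −rω cosθ/√(L²−r²sin²θ) = +19.621 rad/s.
V_P = V_A + ω_rod × AP, with AP = 0.0403 m along the rod.
Components: V_Px = −rω sinθ − a·ω_rod·sinφ = -2.8629 m/s;  V_Py = rω cosθ + a·ω_rod·cosφ = -2.3402 m/s.
|V_P| = √(V_Px² + V_Py²) = 3.6977 m/s.

3.70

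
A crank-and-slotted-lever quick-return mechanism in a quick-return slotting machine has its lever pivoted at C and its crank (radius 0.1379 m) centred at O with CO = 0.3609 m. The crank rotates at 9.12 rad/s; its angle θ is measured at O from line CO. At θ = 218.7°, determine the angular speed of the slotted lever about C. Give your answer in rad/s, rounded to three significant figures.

2.53

ω = 9.12 rad/s
Crank pin A relative to C: A = (d + r cosθ, r sinθ); lever angle φ = atan2(r sinθ, d + r cosθ).
Differentiating tanφ: φ̇ = rω(d cosθ + r)/(d² + r² + 2dr cosθ).
d² + r² + 2dr cosθ = |CA|² = 0.0715841 m²;  d cosθ + r = -0.14376 m.
|ω_lever| = |0.1379·9.12·-0.14376| / 0.0715841 = 2.5256 rad/s.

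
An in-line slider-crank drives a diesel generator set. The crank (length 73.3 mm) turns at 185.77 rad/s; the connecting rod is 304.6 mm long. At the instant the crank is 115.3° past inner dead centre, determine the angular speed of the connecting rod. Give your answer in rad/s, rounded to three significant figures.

19.6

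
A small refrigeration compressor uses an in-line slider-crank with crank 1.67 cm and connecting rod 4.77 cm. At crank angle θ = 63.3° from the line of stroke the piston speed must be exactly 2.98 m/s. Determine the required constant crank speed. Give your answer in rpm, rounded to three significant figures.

1640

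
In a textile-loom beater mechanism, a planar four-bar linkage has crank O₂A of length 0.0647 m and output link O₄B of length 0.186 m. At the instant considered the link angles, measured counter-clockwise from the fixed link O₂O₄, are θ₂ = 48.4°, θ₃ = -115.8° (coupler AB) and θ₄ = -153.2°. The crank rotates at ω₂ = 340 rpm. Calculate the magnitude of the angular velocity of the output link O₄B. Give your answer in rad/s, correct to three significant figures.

ω₂ = 35.6 rad/s (from 340 rpm).
Differentiating the loop-closure r₂e^{iθ₂}+r₃e^{iθ₃}=r₁+r₄e^{iθ₄} gives r₂ω₂e^{iθ₂}+r₃ω₃e^{iθ₃}=r₄ω₄e^{iθ₄}.
Eliminating the other unknown: ω₄ = r₂ω₂ sin(θ₂−θ₃) / [r₄ sin(θ₄−θ₃)].
Numerator sine = +0.27228; denominator sine = -0.60738.
Result = 0.0647·35.6·(+0.27228) / (0.186·(-0.60738)) = -5.5521 rad/s; magnitude 5.5521 rad/s.

5.55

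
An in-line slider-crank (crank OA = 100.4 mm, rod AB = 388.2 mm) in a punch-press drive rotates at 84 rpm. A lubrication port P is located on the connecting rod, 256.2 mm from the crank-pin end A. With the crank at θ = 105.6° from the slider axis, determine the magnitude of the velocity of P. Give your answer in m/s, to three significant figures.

ω = 8.796 rad/s.  Crank-pin speed |V_A| = rω = 0.88316 m/s, perpendicular to OA.
Rod angle: sinφ = −(r/L) sinθ ⇒ φ = -14.424°; ω_rod = −rω cosθ/√(L²−r²sin²θ) = +0.63171 rad/s.
V_P = V_A + ω_rod × AP, with AP = 0.2562 m along the rod.
Components: V_Px = −rω sinθ − a·ω_rod·sinφ = -0.81032 m/s;  V_Py = rω cosθ + a·ω_rod·cosφ = -0.080757 m/s.
|V_P| = √(V_Px² + V_Py²) = 0.81433 m/s.

0.814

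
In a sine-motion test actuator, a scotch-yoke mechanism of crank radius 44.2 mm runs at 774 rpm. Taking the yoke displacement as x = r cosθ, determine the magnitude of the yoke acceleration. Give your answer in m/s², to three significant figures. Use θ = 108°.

89.7

ω = 81.05 rad/s (from 774 rpm).
x = r cosθ ⇒ ẍ = −rω² cosθ (ω constant).
|a| = rω²|cosθ| = 0.0442·(81.05)²·|cos 108°| = 89.731 m/s².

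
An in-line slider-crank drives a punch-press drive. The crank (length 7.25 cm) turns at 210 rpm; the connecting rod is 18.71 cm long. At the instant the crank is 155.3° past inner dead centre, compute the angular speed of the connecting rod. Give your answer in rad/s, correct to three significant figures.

7.85

ω = 21.99 rad/s (converted from 210 rpm).
The rod makes angle φ with the slider axis where L sinφ = r sinθ; differentiating, L cosφ·φ̇ = r ω cosθ.
L cosφ = √(L² − r² sin²θ) = 0.18463 m.
|ω_rod| = r ω |cosθ| / √(L² − r² sin²θ) = 0.0725·21.99·0.90851/0.18463 = 7.8453 rad/s.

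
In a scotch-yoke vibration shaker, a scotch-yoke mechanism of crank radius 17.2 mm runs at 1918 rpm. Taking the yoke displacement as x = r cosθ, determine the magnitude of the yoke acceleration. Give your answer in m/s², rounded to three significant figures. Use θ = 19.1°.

ω = 200.9 rad/s (from 1918 rpm).
x = r cosθ ⇒ ẍ = −rω² cosθ (ω constant).
|a| = rω²|cosθ| = 0.0172·(200.9)²·|cos 19.1°| = 655.68 m/s².

656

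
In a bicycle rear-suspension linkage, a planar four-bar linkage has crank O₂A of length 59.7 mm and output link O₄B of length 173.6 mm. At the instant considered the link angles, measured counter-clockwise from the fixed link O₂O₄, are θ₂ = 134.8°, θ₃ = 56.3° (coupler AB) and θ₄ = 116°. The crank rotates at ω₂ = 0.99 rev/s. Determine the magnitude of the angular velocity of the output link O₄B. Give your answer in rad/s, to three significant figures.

2.43

ω₂ = 6.22 rad/s (from 0.99 rev/s).
Differentiating the loop-closure r₂e^{iθ₂}+r₃e^{iθ₃}=r₁+r₄e^{iθ₄} gives r₂ω₂e^{iθ₂}+r₃ω₃e^{iθ₃}=r₄ω₄e^{iθ₄}.
Eliminating the other unknown: ω₄ = r₂ω₂ sin(θ₂−θ₃) / [r₄ sin(θ₄−θ₃)].
Numerator sine = +0.97992; denominator sine = +0.86340.
Result = 0.0597·6.22·(+0.97992) / (0.1736·(+0.86340)) = +2.4279 rad/s; magnitude 2.4279 rad/s.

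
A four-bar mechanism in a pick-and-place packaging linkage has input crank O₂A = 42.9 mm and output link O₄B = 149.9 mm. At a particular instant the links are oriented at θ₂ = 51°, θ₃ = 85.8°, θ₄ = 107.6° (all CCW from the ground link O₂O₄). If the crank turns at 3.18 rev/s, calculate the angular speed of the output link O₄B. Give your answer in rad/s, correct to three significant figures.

8.79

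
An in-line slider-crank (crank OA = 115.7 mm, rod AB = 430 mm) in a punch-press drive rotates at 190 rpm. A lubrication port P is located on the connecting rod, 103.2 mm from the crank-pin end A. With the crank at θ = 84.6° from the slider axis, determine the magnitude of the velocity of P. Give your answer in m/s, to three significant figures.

2.31

ω = 19.9 rad/s.  Crank-pin speed |V_A| = rω = 2.3021 m/s, perpendicular to OA.
Rod angle: sinφ = −(r/L) sinθ ⇒ φ = -15.538°; ω_rod = −rω cosθ/√(L²−r²sin²θ) = -0.52293 rad/s.
V_P = V_A + ω_rod × AP, with AP = 0.1032 m along the rod.
Components: V_Px = −rω sinθ − a·ω_rod·sinφ = -2.3063 m/s;  V_Py = rω cosθ + a·ω_rod·cosφ = +0.16465 m/s.
|V_P| = √(V_Px² + V_Py²) = 2.3122 m/s.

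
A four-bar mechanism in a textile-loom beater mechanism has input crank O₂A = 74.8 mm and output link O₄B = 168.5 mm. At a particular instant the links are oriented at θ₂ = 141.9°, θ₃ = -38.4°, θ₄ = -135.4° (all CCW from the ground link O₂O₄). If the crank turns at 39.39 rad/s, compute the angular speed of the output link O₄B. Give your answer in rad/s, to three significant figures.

ω₂ = 39.39 rad/s
Differentiating the loop-closure r₂e^{iθ₂}+r₃e^{iθ₃}=r₁+r₄e^{iθ₄} gives r₂ω₂e^{iθ₂}+r₃ω₃e^{iθ₃}=r₄ω₄e^{iθ₄}.
Eliminating the other unknown: ω₄ = r₂ω₂ sin(θ₂−θ₃) / [r₄ sin(θ₄−θ₃)].
Numerator sine = -0.00524; denominator sine = -0.99255.
Result = 0.0748·39.39·(-0.00524) / (0.1685·(-0.99255)) = +0.092243 rad/s; magnitude 0.092243 rad/s.

0.0922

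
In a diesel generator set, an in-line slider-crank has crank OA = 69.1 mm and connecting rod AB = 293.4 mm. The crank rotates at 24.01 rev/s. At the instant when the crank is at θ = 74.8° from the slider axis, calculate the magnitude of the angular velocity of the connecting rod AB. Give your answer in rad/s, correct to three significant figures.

ω = 150.9 rad/s (converted from 24.01 rev/s).
The rod makes angle φ with the slider axis where L sinφ = r sinθ; differentiating, L cosφ·φ̇ = r ω cosθ.
L cosφ = √(L² − r² sin²θ) = 0.28572 m.
|ω_rod| = r ω |cosθ| / √(L² − r² sin²θ) = 0.0691·150.9·0.26219/0.28572 = 9.5658 rad/s.

9.57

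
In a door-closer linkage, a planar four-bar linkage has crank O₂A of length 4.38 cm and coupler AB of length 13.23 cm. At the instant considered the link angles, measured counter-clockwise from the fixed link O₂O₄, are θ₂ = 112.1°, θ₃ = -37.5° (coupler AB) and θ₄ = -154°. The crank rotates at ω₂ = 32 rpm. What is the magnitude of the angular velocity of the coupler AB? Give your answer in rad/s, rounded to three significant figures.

1.24

ω₂ = 3.351 rad/s (from 32 rpm).
Differentiating the loop-closure r₂e^{iθ₂}+r₃e^{iθ₃}=r₁+r₄e^{iθ₄} gives r₂ω₂e^{iθ₂}+r₃ω₃e^{iθ₃}=r₄ω₄e^{iθ₄}.
Eliminating the other unknown: ω₃ = r₂ω₂ sin(θ₄−θ₂) / [r₃ sin(θ₃−θ₄)].
Numerator sine = +0.99768; denominator sine = +0.89493.
Result = 0.0438·3.351·(+0.99768) / (0.1323·(+0.89493)) = +1.2368 rad/s; magnitude 1.2368 rad/s.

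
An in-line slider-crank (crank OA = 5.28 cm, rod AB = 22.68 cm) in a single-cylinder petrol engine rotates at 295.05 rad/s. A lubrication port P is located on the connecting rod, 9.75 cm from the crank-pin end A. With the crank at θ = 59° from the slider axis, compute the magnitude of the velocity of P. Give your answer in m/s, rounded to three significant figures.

14.8

ω = 295.1 rad/s.  Crank-pin speed |V_A| = rω = 15.579 m/s, perpendicular to OA.
Rod angle: sinφ = −(r/L) sinθ ⇒ φ = -11.511°; ω_rod = −rω cosθ/√(L²−r²sin²θ) = -36.104 rad/s.
V_P = V_A + ω_rod × AP, with AP = 0.0975 m along the rod.
Components: V_Px = −rω sinθ − a·ω_rod·sinφ = -14.056 m/s;  V_Py = rω cosθ + a·ω_rod·cosφ = +4.5743 m/s.
|V_P| = √(V_Px² + V_Py²) = 14.782 m/s.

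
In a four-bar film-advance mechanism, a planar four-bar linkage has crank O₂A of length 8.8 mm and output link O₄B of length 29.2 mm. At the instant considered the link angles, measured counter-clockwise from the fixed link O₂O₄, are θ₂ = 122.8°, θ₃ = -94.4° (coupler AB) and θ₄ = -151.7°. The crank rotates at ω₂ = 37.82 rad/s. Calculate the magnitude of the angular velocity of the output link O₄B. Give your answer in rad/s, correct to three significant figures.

ω₂ = 37.82 rad/s
Differentiating the loop-closure r₂e^{iθ₂}+r₃e^{iθ₃}=r₁+r₄e^{iθ₄} gives r₂ω₂e^{iθ₂}+r₃ω₃e^{iθ₃}=r₄ω₄e^{iθ₄}.
Eliminating the other unknown: ω₄ = r₂ω₂ sin(θ₂−θ₃) / [r₄ sin(θ₄−θ₃)].
Numerator sine = -0.60460; denominator sine = -0.84151.
Result = 0.0088·37.82·(-0.60460) / (0.0292·(-0.84151)) = +8.189 rad/s; magnitude 8.189 rad/s.

8.19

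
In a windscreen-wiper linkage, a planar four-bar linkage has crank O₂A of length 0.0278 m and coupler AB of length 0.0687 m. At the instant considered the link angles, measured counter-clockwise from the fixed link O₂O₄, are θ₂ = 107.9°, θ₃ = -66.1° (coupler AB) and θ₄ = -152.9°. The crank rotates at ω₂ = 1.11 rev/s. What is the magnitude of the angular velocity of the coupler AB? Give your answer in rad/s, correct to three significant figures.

ω₂ = 6.974 rad/s (from 1.11 rev/s).
Differentiating the loop-closure r₂e^{iθ₂}+r₃e^{iθ₃}=r₁+r₄e^{iθ₄} gives r₂ω₂e^{iθ₂}+r₃ω₃e^{iθ₃}=r₄ω₄e^{iθ₄}.
Eliminating the other unknown: ω₃ = r₂ω₂ sin(θ₄−θ₂) / [r₃ sin(θ₃−θ₄)].
Numerator sine = +0.98714; denominator sine = +0.99844.
Result = 0.0278·6.974·(+0.98714) / (0.0687·(+0.99844)) = +2.7903 rad/s; magnitude 2.7903 rad/s.

2.79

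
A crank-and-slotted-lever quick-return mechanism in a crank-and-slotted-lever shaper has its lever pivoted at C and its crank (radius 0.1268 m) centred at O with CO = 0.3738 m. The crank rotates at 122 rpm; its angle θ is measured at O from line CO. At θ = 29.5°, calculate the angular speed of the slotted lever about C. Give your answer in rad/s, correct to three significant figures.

3.07

ω = 12.78 rad/s (from 122 rpm).
Crank pin A relative to C: A = (d + r cosθ, r sinθ); lever angle φ = atan2(r sinθ, d + r cosθ).
Differentiating tanφ: φ̇ = rω(d cosθ + r)/(d² + r² + 2dr cosθ).
d² + r² + 2dr cosθ = |CA|² = 0.238311 m²;  d cosθ + r = +0.45214 m.
|ω_lever| = |0.1268·12.78·+0.45214| / 0.238311 = 3.0735 rad/s.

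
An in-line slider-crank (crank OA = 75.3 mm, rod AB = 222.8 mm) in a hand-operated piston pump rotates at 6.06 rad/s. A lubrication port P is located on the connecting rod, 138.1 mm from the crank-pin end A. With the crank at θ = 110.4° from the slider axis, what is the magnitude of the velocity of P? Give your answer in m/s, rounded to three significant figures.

0.399

ω = 6.06 rad/s.  Crank-pin speed |V_A| = rω = 0.45632 m/s, perpendicular to OA.
Rod angle: sinφ = −(r/L) sinθ ⇒ φ = -18.468°; ω_rod = −rω cosθ/√(L²−r²sin²θ) = +0.75267 rad/s.
V_P = V_A + ω_rod × AP, with AP = 0.1381 m along the rod.
Components: V_Px = −rω sinθ − a·ω_rod·sinφ = -0.39477 m/s;  V_Py = rω cosθ + a·ω_rod·cosφ = -0.060468 m/s.
|V_P| = √(V_Px² + V_Py²) = 0.39938 m/s.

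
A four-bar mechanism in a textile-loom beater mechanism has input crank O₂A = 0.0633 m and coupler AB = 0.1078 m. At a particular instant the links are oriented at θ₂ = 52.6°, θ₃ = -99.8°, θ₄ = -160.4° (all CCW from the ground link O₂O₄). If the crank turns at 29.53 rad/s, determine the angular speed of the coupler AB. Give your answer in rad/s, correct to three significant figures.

ω₂ = 29.53 rad/s
Differentiating the loop-closure r₂e^{iθ₂}+r₃e^{iθ₃}=r₁+r₄e^{iθ₄} gives r₂ω₂e^{iθ₂}+r₃ω₃e^{iθ₃}=r₄ω₄e^{iθ₄}.
Eliminating the other unknown: ω₃ = r₂ω₂ sin(θ₄−θ₂) / [r₃ sin(θ₃−θ₄)].
Numerator sine = +0.54464; denominator sine = +0.87121.
Result = 0.0633·29.53·(+0.54464) / (0.1078·(+0.87121)) = +10.84 rad/s; magnitude 10.84 rad/s.

10.8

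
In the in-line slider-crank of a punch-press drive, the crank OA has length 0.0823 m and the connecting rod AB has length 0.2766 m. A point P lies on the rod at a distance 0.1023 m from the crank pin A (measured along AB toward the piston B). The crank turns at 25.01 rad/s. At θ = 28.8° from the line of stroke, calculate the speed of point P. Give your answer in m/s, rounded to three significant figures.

ω = 25.01 rad/s.  Crank-pin speed |V_A| = rω = 2.0583 m/s, perpendicular to OA.
Rod angle: sinφ = −(r/L) sinθ ⇒ φ = -8.241°; ω_rod = −rω cosθ/√(L²−r²sin²θ) = -6.5891 rad/s.
V_P = V_A + ω_rod × AP, with AP = 0.1023 m along the rod.
Components: V_Px = −rω sinθ − a·ω_rod·sinφ = -1.0882 m/s;  V_Py = rω cosθ + a·ω_rod·cosφ = +1.1366 m/s.
|V_P| = √(V_Px² + V_Py²) = 1.5736 m/s.

1.57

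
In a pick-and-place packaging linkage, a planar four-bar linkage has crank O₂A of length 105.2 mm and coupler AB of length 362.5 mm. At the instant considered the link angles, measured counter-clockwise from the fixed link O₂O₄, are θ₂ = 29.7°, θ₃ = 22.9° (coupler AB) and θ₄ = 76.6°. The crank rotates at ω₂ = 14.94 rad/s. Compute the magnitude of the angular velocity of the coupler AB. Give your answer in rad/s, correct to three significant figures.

3.93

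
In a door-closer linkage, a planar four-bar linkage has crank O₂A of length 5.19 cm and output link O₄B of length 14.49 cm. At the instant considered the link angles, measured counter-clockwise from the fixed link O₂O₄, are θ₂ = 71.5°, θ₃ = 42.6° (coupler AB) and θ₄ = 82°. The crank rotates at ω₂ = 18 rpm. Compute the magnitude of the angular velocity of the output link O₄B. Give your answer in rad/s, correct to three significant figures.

0.514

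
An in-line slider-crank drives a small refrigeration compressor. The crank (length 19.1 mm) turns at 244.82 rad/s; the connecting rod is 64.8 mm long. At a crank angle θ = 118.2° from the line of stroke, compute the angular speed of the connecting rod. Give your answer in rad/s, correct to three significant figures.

35.3

ω = 244.8 rad/s
The rod makes angle φ with the slider axis where L sinφ = r sinθ; differentiating, L cosφ·φ̇ = r ω cosθ.
L cosφ = √(L² − r² sin²θ) = 0.062576 m.
|ω_rod| = r ω |cosθ| / √(L² − r² sin²θ) = 0.0191·244.8·0.47255/0.062576 = 35.312 rad/s.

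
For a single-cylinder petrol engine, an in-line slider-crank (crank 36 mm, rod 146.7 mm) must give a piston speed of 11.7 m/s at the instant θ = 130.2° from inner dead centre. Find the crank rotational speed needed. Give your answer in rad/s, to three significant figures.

507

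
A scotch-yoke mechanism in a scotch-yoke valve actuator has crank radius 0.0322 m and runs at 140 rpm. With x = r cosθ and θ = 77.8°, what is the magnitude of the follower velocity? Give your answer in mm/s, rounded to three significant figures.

ω = 14.66 rad/s (from 140 rpm).
x = r cosθ ⇒ ẋ = −rω sinθ.
|v| = rω|sinθ| = 0.0322·14.66·|sin 77.8°| = 0.46142 m/s = 461.42 mm/s.

461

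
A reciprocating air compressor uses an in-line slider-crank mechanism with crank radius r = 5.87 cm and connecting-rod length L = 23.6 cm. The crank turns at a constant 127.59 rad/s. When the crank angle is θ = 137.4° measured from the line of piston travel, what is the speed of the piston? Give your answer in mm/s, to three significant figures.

ω = 127.6 rad/s
For an in-line slider-crank, x = r cosθ + √(L² − r² sin²θ), so v = −rω sinθ·[1 + r cosθ/√(L² − r² sin²θ)].
With r = 0.0587 m, L = 0.236 m, θ = 137.4°: √(L² − r² sin²θ) = 0.23263 m.
v = −0.0587·127.6·0.67688·[1 + 0.0587·-0.73610/0.23263] = -4.1279 m/s.
|v| = 4.1279 m/s = 4127.9 mm/s.

4130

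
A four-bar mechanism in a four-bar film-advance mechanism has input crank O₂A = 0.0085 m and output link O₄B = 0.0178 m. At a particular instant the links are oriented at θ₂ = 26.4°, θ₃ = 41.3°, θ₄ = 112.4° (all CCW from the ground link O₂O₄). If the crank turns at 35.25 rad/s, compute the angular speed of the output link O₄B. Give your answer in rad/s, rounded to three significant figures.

4.57

ω₂ = 35.25 rad/s
Differentiating the loop-closure r₂e^{iθ₂}+r₃e^{iθ₃}=r₁+r₄e^{iθ₄} gives r₂ω₂e^{iθ₂}+r₃ω₃e^{iθ₃}=r₄ω₄e^{iθ₄}.
Eliminating the other unknown: ω₄ = r₂ω₂ sin(θ₂−θ₃) / [r₄ sin(θ₄−θ₃)].
Numerator sine = -0.25713; denominator sine = +0.94609.
Result = 0.0085·35.25·(-0.25713) / (0.0178·(+0.94609)) = -4.5749 rad/s; magnitude 4.5749 rad/s.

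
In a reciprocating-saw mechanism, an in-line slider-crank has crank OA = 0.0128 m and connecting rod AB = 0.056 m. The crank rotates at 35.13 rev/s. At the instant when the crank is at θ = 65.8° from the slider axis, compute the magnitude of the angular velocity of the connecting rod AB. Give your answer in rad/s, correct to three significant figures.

ω = 220.7 rad/s (converted from 35.13 rev/s).
The rod makes angle φ with the slider axis where L sinφ = r sinθ; differentiating, L cosφ·φ̇ = r ω cosθ.
L cosφ = √(L² − r² sin²θ) = 0.054769 m.
|ω_rod| = r ω |cosθ| / √(L² − r² sin²θ) = 0.0128·220.7·0.40992/0.054769 = 21.146 rad/s.

21.1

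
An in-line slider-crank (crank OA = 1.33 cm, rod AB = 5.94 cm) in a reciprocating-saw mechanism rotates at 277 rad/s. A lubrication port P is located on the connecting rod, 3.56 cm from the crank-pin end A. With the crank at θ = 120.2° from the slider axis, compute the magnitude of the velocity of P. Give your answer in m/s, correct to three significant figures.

ω = 277 rad/s.  Crank-pin speed |V_A| = rω = 3.6841 m/s, perpendicular to OA.
Rod angle: sinφ = −(r/L) sinθ ⇒ φ = -11.158°; ω_rod = −rω cosθ/√(L²−r²sin²θ) = +31.799 rad/s.
V_P = V_A + ω_rod × AP, with AP = 0.0356 m along the rod.
Components: V_Px = −rω sinθ − a·ω_rod·sinφ = -2.965 m/s;  V_Py = rω cosθ + a·ω_rod·cosφ = -0.74252 m/s.
|V_P| = √(V_Px² + V_Py²) = 3.0566 m/s.

3.06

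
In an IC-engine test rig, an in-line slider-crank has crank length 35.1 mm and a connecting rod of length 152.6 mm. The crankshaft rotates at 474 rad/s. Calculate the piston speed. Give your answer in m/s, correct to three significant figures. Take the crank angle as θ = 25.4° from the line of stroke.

ω = 474 rad/s
For an in-line slider-crank, x = r cosθ + √(L² − r² sin²θ), so v = −rω sinθ·[1 + r cosθ/√(L² − r² sin²θ)].
With r = 0.0351 m, L = 0.1526 m, θ = 25.4°: √(L² − r² sin²θ) = 0.15186 m.
v = −0.0351·474·0.42894·[1 + 0.0351·0.90334/0.15186] = -8.6264 m/s.
|v| = 8.6264 m/s.

8.63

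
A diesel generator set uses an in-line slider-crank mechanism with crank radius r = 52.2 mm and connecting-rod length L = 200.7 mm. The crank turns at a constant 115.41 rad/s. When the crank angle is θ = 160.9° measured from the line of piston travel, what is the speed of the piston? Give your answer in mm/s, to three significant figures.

1490

ω = 115.4 rad/s
For an in-line slider-crank, x = r cosθ + √(L² − r² sin²θ), so v = −rω sinθ·[1 + r cosθ/√(L² − r² sin²θ)].
With r = 0.0522 m, L = 0.2007 m, θ = 160.9°: √(L² − r² sin²θ) = 0.19997 m.
v = −0.0522·115.4·0.32722·[1 + 0.0522·-0.94495/0.19997] = -1.485 m/s.
|v| = 1.485 m/s = 1485 mm/s.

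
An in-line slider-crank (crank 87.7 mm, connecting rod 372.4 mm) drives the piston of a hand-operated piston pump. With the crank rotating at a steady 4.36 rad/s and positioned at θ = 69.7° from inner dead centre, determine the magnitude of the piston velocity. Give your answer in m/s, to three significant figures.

ω = 4.36 rad/s
For an in-line slider-crank, x = r cosθ + √(L² − r² sin²θ), so v = −rω sinθ·[1 + r cosθ/√(L² − r² sin²θ)].
With r = 0.0877 m, L = 0.3724 m, θ = 69.7°: √(L² − r² sin²θ) = 0.3632 m.
v = −0.0877·4.36·0.93789·[1 + 0.0877·0.34694/0.3632] = -0.38867 m/s.
|v| = 0.38867 m/s.

0.389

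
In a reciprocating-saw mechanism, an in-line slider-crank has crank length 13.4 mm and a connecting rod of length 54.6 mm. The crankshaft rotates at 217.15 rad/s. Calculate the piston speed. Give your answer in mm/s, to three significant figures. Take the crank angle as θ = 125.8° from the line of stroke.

2010

ω = 217.2 rad/s
For an in-line slider-crank, x = r cosθ + √(L² − r² sin²θ), so v = −rω sinθ·[1 + r cosθ/√(L² − r² sin²θ)].
With r = 0.0134 m, L = 0.0546 m, θ = 125.8°: √(L² − r² sin²θ) = 0.053507 m.
v = −0.0134·217.2·0.81106·[1 + 0.0134·-0.58496/0.053507] = -2.0143 m/s.
|v| = 2.0143 m/s = 2014.3 mm/s.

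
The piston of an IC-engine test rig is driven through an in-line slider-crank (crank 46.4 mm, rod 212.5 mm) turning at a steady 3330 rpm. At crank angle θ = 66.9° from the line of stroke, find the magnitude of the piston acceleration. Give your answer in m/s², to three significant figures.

ω = 2π·3330/60 = 348.7 rad/s
x(θ) = r cosθ + √(L² − r² sin²θ); with ω constant, a = ω²·d²x/dθ².
d²x/dθ² = −r cosθ − r²(cos2θ)/√u − r⁴ sin²2θ/(4u^{3/2}),  u = L² − r² sin²θ = 0.0433347 m².
Substituting r = 0.0464 m, L = 0.2125 m, θ = 66.9°: d²x/dθ² = -0.011113 m.
a = ω²·d²x/dθ² = (348.7)²·(-0.011113) = -1351.4 m/s²;  |a| = 1351.4 m/s².

1350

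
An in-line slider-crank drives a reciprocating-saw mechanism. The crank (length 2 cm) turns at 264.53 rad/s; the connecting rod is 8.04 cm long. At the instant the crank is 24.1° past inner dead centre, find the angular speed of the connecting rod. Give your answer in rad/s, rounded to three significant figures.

ω = 264.5 rad/s
The rod makes angle φ with the slider axis where L sinφ = r sinθ; differentiating, L cosφ·φ̇ = r ω cosθ.
L cosφ = √(L² − r² sin²θ) = 0.079984 m.
|ω_rod| = r ω |cosθ| / √(L² − r² sin²θ) = 0.02·264.5·0.91283/0.079984 = 60.38 rad/s.

60.4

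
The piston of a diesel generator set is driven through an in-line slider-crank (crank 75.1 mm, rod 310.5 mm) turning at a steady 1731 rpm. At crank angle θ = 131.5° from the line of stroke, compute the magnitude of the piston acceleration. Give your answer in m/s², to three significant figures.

ω = 2π·1731/60 = 181.3 rad/s
x(θ) = r cosθ + √(L² − r² sin²θ); with ω constant, a = ω²·d²x/dθ².
d²x/dθ² = −r cosθ − r²(cos2θ)/√u − r⁴ sin²2θ/(4u^{3/2}),  u = L² − r² sin²θ = 0.0932466 m².
Substituting r = 0.0751 m, L = 0.3105 m, θ = 131.5°: d²x/dθ² = +0.051739 m.
a = ω²·d²x/dθ² = (181.3)²·(+0.051739) = +1700.1 m/s²;  |a| = 1700.1 m/s².

1700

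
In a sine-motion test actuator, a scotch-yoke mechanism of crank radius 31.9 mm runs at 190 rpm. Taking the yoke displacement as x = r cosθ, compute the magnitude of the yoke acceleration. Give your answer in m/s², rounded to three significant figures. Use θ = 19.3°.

11.9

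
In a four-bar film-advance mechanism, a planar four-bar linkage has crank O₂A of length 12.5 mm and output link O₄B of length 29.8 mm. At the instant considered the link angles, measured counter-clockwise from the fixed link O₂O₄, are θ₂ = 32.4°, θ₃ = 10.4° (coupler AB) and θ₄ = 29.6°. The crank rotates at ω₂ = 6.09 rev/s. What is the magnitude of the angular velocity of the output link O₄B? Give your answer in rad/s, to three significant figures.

ω₂ = 38.26 rad/s (from 6.09 rev/s).
Differentiating the loop-closure r₂e^{iθ₂}+r₃e^{iθ₃}=r₁+r₄e^{iθ₄} gives r₂ω₂e^{iθ₂}+r₃ω₃e^{iθ₃}=r₄ω₄e^{iθ₄}.
Eliminating the other unknown: ω₄ = r₂ω₂ sin(θ₂−θ₃) / [r₄ sin(θ₄−θ₃)].
Numerator sine = +0.37461; denominator sine = +0.32887.
Result = 0.0125·38.26·(+0.37461) / (0.0298·(+0.32887)) = +18.283 rad/s; magnitude 18.283 rad/s.

18.3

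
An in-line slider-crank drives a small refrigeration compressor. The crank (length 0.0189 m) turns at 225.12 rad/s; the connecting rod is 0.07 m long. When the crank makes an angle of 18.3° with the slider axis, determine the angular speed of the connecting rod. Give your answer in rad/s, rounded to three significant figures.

ω = 225.1 rad/s
The rod makes angle φ with the slider axis where L sinφ = r sinθ; differentiating, L cosφ·φ̇ = r ω cosθ.
L cosφ = √(L² − r² sin²θ) = 0.069748 m.
|ω_rod| = r ω |cosθ| / √(L² − r² sin²θ) = 0.0189·225.1·0.94943/0.069748 = 57.917 rad/s.

57.9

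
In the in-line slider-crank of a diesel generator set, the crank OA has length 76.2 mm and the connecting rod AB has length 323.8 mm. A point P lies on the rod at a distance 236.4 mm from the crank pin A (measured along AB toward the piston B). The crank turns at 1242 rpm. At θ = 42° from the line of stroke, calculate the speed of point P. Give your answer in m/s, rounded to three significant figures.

ω = 130.1 rad/s.  Crank-pin speed |V_A| = rω = 9.9107 m/s, perpendicular to OA.
Rod angle: sinφ = −(r/L) sinθ ⇒ φ = -9.060°; ω_rod = −rω cosθ/√(L²−r²sin²θ) = -23.033 rad/s.
V_P = V_A + ω_rod × AP, with AP = 0.2364 m along the rod.
Components: V_Px = −rω sinθ − a·ω_rod·sinφ = -7.489 m/s;  V_Py = rω cosθ + a·ω_rod·cosφ = +1.988 m/s.
|V_P| = √(V_Px² + V_Py²) = 7.7483 m/s.

7.75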